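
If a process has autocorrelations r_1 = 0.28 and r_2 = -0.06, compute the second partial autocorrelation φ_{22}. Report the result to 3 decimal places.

φ_{22} = (r_2 − r_1²) / (1 − r_1²)
r_1² = (0.28)² = 0.0784
Numerator = -0.06 − 0.0784 = -0.1384; denominator = 1 − 0.0784 = 0.9216
φ_{22} = -0.1384 / 0.9216 = -0.150

-0.150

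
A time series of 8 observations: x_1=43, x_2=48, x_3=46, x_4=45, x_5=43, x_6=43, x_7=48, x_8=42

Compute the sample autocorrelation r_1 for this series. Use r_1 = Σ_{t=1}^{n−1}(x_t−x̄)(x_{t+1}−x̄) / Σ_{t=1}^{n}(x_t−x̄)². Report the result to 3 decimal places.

Mean x̄ = (43 + 48 + 46 + 45 + 43 + 43 + 48 + 42)/8 = 44.7500
Deviations from mean: -1.7500, 3.2500, 1.2500, 0.2500, -1.7500, -1.7500, 3.2500, -2.7500
Σ(x_t−x̄)(x_{t+1}−x̄) = (-5.6875) + (4.0625) + (0.3125) + (-0.4375) + (3.0625) + (-5.6875) + (-8.9375) = -13.3125
Denominator Σ(x_t−x̄)² = 39.5000
r_1 = -13.3125 / 39.5000 = -0.337

-0.337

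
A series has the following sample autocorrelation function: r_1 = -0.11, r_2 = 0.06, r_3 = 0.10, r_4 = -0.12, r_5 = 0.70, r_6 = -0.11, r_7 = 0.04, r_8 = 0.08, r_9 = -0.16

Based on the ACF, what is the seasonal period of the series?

The largest autocorrelation is r_5 = 0.70; the remaining lags stay at or below 0.10.
The dominant spike at lag 5 indicates a seasonal period of 5.

5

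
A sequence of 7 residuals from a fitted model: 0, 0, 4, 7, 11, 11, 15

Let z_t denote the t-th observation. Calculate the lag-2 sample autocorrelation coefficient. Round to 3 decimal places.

Mean z̄ = (0 + 0 + 4 + 7 + 11 + 11 + 15)/7 = 6.8571
Deviations from mean: -6.8571, -6.8571, -2.8571, 0.1429, 4.1429, 4.1429, 8.1429
Σ(z_t−z̄)(z_{t+2}−z̄) = (19.5918) + (-0.9796) + (-11.8367) + (0.5918) + (33.7347) = 41.1020
Denominator Σ(z_t−z̄)² = 202.8571
r_2 = 41.1020 / 202.8571 = 0.203

0.203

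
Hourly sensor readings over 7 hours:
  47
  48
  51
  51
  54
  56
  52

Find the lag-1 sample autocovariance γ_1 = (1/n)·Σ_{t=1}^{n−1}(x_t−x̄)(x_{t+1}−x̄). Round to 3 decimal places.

Mean x̄ = (47 + 48 + 51 + 51 + 54 + 56 + 52)/7 = 51.2857
Σ_{t=1}^{6}(x_t−x̄)(x_{t+1}−x̄) = 30.4898
γ_1 = 30.4898 / 7 = 4.356

4.356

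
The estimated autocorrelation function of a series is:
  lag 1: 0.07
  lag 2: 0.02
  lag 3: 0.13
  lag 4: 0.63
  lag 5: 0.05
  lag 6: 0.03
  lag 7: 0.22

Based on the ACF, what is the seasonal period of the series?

The largest autocorrelation is r_4 = 0.63; the remaining lags stay at or below 0.22.
The dominant spike at lag 4 indicates a seasonal period of 4.

4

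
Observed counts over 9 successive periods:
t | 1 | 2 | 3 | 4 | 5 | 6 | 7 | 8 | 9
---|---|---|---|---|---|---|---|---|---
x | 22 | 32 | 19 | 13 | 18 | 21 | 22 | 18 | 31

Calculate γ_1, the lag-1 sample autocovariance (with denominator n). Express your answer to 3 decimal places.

Mean x̄ = (22 + 32 + 19 + 13 + 18 + 21 + 22 + 18 + 31)/9 = 21.7778
Σ_{t=1}^{8}(x_t−x̄)(x_{t+1}−x̄) = -1.4938
γ_1 = -1.4938 / 9 = -0.166

-0.166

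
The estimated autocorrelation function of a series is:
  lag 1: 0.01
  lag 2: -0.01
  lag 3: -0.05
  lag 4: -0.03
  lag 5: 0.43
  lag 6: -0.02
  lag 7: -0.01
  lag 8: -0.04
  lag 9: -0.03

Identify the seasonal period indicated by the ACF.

5

The largest autocorrelation is r_5 = 0.43; the remaining lags stay at or below 0.01.
The dominant spike at lag 5 indicates a seasonal period of 5.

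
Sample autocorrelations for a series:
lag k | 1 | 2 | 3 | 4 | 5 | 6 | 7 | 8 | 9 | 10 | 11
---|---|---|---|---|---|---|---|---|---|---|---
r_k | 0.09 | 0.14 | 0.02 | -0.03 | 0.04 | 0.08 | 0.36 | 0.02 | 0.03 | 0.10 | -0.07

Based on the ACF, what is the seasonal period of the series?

The largest autocorrelation is r_7 = 0.36; the remaining lags stay at or below 0.14.
The dominant spike at lag 7 indicates a seasonal period of 7.

7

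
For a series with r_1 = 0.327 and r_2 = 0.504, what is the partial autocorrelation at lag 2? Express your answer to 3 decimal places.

φ_{22} = (r_2 − r_1²) / (1 − r_1²)
r_1² = (0.327)² = 0.106929
Numerator = 0.504 − 0.1069 = 0.3971; denominator = 1 − 0.1069 = 0.8931
φ_{22} = 0.3971 / 0.8931 = 0.445

0.445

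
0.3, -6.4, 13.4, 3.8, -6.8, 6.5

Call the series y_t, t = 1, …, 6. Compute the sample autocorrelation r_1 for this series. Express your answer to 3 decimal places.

-0.386

Mean ȳ = (0.3 − 6.4 + 13.4 + 3.8 − 6.8 + 6.5)/6 = 1.8000
Deviations from mean: -1.5000, -8.2000, 11.6000, 2.0000, -8.6000, 4.7000
Σ(y_t−ȳ)(y_{t+1}−ȳ) = (12.3000) + (-95.1200) + (23.2000) + (-17.2000) + (-40.4200) = -117.2400
Denominator Σ(y_t−ȳ)² = 304.1000
r_1 = -117.2400 / 304.1000 = -0.386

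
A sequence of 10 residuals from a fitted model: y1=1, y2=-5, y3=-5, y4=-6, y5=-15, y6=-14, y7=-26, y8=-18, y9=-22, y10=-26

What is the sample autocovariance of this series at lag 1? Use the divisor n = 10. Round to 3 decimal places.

Mean ȳ = (1 − 5 − 5 − 6 − 15 − 14 − 26 − 18 − 22 − 26)/10 = -13.6000
Σ_{t=1}^{9}(y_t−ȳ)(y_{t+1}−ȳ) = 455.4400
γ_1 = 455.4400 / 10 = 45.544

45.544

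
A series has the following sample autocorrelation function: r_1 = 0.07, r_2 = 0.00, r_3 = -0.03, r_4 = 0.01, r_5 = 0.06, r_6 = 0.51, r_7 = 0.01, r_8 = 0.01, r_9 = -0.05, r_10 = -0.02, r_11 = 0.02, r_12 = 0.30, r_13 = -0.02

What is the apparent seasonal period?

The largest autocorrelation is r_6 = 0.51, with a weaker echo at lag 12 (0.30); the remaining lags stay at or below 0.07.
The dominant spike at lag 6 indicates a seasonal period of 6.

6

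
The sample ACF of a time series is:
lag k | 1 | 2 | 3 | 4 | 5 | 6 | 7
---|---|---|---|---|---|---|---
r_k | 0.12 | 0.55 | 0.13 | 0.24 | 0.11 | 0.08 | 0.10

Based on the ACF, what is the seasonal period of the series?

2

The largest autocorrelation is r_2 = 0.55, with a weaker echo at lag 4 (0.24); the remaining lags stay at or below 0.13.
The dominant spike at lag 2 indicates a seasonal period of 2.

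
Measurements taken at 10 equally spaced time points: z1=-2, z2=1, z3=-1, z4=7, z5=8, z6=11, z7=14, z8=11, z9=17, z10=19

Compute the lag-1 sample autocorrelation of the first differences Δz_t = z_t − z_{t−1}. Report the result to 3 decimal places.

-0.623

First differences Δz: 3, -2, 8, 1, 3, 3, -3, 6, 2
Mean of differences = 2.3333
Numerator Σ(Δz_t−Δz̄)(Δz_{t+1}−Δz̄) = -59.7778
Denominator Σ(Δz_t−Δz̄)² = 96.0000
r_1(Δz) = -59.7778 / 96.0000 = -0.623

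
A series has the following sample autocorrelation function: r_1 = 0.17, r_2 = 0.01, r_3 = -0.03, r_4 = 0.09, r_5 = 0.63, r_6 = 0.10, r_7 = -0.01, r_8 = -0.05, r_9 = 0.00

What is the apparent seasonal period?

5

The largest autocorrelation is r_5 = 0.63; the remaining lags stay at or below 0.17.
The dominant spike at lag 5 indicates a seasonal period of 5.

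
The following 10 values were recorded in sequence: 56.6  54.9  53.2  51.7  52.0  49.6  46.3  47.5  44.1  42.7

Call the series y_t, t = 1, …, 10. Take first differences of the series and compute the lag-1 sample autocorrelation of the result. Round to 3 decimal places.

-0.556

First differences Δy: -1.7, -1.7, -1.5, 0.3, -2.4, -3.3, 1.2, -3.4, -1.4
Mean of differences = -1.5444
Numerator Σ(Δy_t−Δȳ)(Δy_{t+1}−Δȳ) = -10.1553
Denominator Σ(Δy_t−Δȳ)² = 18.2622
r_1(Δy) = -10.1553 / 18.2622 = -0.556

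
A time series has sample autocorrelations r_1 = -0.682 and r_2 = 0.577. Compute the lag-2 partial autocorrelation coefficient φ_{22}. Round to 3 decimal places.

0.209

φ_{22} = (r_2 − r_1²) / (1 − r_1²)
r_1² = (-0.682)² = 0.465124
Numerator = 0.577 − 0.4651 = 0.1119; denominator = 1 − 0.4651 = 0.5349
φ_{22} = 0.1119 / 0.5349 = 0.209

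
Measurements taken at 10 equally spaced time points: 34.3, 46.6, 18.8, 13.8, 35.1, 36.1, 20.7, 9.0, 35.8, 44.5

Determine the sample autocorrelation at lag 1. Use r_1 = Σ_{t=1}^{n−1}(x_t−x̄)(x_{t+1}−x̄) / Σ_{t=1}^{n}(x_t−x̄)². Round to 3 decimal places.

Mean x̄ = (34.3 + 46.6 + 18.8 + 13.8 + 35.1 + 36.1 + 20.7 + 9.0 + 35.8 + 44.5)/10 = 29.4700
Numerator Σ_{t=1}^{9}(x_t−x̄)(x_{t+1}−x̄) = 103.2061
Denominator Σ(x_t−x̄)² = 1513.7210
r_1 = 103.2061 / 1513.7210 = 0.068

0.068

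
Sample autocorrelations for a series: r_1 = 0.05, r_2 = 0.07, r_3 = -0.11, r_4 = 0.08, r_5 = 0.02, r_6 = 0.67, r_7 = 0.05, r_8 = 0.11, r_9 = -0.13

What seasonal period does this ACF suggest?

6

The largest autocorrelation is r_6 = 0.67; the remaining lags stay at or below 0.11.
The dominant spike at lag 6 indicates a seasonal period of 6.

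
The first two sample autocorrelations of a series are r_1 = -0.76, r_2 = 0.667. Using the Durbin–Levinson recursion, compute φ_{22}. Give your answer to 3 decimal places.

φ_{22} = (r_2 − r_1²) / (1 − r_1²)
r_1² = (-0.76)² = 0.5776
Numerator = 0.667 − 0.5776 = 0.0894; denominator = 1 − 0.5776 = 0.4224
φ_{22} = 0.0894 / 0.4224 = 0.212

0.212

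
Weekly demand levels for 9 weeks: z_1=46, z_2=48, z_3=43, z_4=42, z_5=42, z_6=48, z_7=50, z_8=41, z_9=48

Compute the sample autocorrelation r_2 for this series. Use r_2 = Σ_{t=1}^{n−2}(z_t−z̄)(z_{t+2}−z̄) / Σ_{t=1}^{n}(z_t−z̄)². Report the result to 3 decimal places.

-0.291

Mean z̄ = (46 + 48 + 43 + 42 + 42 + 48 + 50 + 41 + 48)/9 = 45.3333
Σ(z_t−z̄)(z_{t+2}−z̄) = (-1.5556) + (-8.8889) + (7.7778) + (-8.8889) + (-15.5556) + (-11.5556) + (12.4444) = -26.2222
Denominator Σ(z_t−z̄)² = 90.0000
r_2 = -26.2222 / 90.0000 = -0.291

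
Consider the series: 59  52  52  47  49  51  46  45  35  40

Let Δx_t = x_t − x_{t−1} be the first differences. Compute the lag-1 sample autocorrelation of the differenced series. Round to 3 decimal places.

-0.474

First differences Δx: -7, 0, -5, 2, 2, -5, -1, -10, 5
Mean of differences = -2.1111
Numerator Σ(Δx_t−Δx̄)(Δx_{t+1}−Δx̄) = -91.3457
Denominator Σ(Δx_t−Δx̄)² = 192.8889
r_1(Δx) = -91.3457 / 192.8889 = -0.474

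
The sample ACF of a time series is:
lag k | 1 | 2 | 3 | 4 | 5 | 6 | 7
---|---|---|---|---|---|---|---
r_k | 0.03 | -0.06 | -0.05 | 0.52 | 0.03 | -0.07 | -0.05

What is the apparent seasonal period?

The largest autocorrelation is r_4 = 0.52; the remaining lags stay at or below 0.03.
The dominant spike at lag 4 indicates a seasonal period of 4.

4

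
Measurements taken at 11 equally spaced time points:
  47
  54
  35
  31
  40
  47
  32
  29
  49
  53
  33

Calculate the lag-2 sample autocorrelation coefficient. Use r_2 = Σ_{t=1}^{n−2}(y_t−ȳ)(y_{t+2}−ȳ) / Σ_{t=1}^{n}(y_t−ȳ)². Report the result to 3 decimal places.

-0.646

Mean ȳ = (47 + 54 + 35 + 31 + 40 + 47 + 32 + 29 + 49 + 53 + 33)/11 = 40.9091
Numerator Σ_{t=1}^{9}(y_t−ȳ)(y_{t+2}−ȳ) = -565.1983
Denominator Σ(y_t−ȳ)² = 874.9091
r_2 = -565.1983 / 874.9091 = -0.646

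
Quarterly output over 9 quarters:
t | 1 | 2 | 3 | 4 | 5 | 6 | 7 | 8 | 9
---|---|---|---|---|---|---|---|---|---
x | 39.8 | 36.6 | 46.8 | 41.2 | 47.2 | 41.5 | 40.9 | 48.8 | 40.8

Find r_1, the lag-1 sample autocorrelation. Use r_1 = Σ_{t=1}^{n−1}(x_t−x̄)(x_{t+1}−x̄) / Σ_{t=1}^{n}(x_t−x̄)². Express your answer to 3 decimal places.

Mean x̄ = (39.8 + 36.6 + 46.8 + 41.2 + 47.2 + 41.5 + 40.9 + 48.8 + 40.8)/9 = 42.6222
Numerator Σ_{t=1}^{8}(x_t−x̄)(x_{t+1}−x̄) = -45.7172
Denominator Σ(x_t−x̄)² = 130.3756
r_1 = -45.7172 / 130.3756 = -0.351

-0.351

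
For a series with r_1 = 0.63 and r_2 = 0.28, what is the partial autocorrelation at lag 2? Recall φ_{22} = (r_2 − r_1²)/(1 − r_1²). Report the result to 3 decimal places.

φ_{22} = (r_2 − r_1²) / (1 − r_1²)
r_1² = (0.63)² = 0.3969
Numerator = 0.28 − 0.3969 = -0.1169; denominator = 1 − 0.3969 = 0.6031
φ_{22} = -0.1169 / 0.6031 = -0.194

-0.194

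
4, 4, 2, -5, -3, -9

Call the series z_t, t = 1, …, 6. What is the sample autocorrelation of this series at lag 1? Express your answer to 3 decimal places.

Mean z̄ = (4 + 4 + 2 − 5 − 3 − 9)/6 = -1.1667
Σ(z_t−z̄)(z_{t+1}−z̄) = (26.6944) + (16.3611) + (-12.1389) + (7.0278) + (14.3611) = 52.3056
Denominator Σ(z_t−z̄)² = 142.8333
r_1 = 52.3056 / 142.8333 = 0.366

0.366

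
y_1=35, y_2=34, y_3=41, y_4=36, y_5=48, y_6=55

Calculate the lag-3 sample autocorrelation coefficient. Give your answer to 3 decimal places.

-0.056

Mean ȳ = (35 + 34 + 41 + 36 + 48 + 55)/6 = 41.5000
Numerator Σ_{t=1}^{3}(y_t−ȳ)(y_{t+3}−ȳ) = -19.7500
Denominator Σ(y_t−ȳ)² = 353.5000
r_3 = -19.7500 / 353.5000 = -0.056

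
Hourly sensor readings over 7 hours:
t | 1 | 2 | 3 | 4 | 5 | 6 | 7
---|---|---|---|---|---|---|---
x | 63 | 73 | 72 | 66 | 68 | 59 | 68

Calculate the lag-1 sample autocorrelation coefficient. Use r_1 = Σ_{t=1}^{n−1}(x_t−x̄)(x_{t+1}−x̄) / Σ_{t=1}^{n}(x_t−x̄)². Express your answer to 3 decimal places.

-0.111

Mean x̄ = (63 + 73 + 72 + 66 + 68 + 59 + 68)/7 = 67.0000
Deviations from mean: -4.0000, 6.0000, 5.0000, -1.0000, 1.0000, -8.0000, 1.0000
Σ(x_t−x̄)(x_{t+1}−x̄) = (-24.0000) + (30.0000) + (-5.0000) + (-1.0000) + (-8.0000) + (-8.0000) = -16.0000
Denominator Σ(x_t−x̄)² = 144.0000
r_1 = -16.0000 / 144.0000 = -0.111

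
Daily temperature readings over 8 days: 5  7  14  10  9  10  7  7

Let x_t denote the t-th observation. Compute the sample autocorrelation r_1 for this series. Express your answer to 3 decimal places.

Mean x̄ = (5 + 7 + 14 + 10 + 9 + 10 + 7 + 7)/8 = 8.6250
Deviations from mean: -3.6250, -1.6250, 5.3750, 1.3750, 0.3750, 1.3750, -1.6250, -1.6250
Σ(x_t−x̄)(x_{t+1}−x̄) = (5.8906) + (-8.7344) + (7.3906) + (0.5156) + (0.5156) + (-2.2344) + (2.6406) = 5.9844
Denominator Σ(x_t−x̄)² = 53.8750
r_1 = 5.9844 / 53.8750 = 0.111

0.111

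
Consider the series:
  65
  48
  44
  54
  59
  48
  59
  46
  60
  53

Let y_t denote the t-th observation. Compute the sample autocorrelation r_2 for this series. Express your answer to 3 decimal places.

Mean ȳ = (65 + 48 + 44 + 54 + 59 + 48 + 59 + 46 + 60 + 53)/10 = 53.6000
Numerator Σ_{t=1}^{8}(y_t−ȳ)(y_{t+2}−ȳ) = -54.9200
Denominator Σ(y_t−ȳ)² = 442.4000
r_2 = -54.9200 / 442.4000 = -0.124

-0.124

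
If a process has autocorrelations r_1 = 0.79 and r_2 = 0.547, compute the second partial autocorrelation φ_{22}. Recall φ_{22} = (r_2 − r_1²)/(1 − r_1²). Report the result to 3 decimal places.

φ_{22} = (r_2 − r_1²) / (1 − r_1²)
r_1² = (0.79)² = 0.6241
Numerator = 0.547 − 0.6241 = -0.0771; denominator = 1 − 0.6241 = 0.3759
φ_{22} = -0.0771 / 0.3759 = -0.205

-0.205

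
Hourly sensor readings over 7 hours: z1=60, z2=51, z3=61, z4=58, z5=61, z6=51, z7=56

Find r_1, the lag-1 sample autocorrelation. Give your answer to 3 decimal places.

Mean z̄ = (60 + 51 + 61 + 58 + 61 + 51 + 56)/7 = 56.8571
Numerator Σ_{t=1}^{6}(z_t−z̄)(z_{t+1}−z̄) = -52.4490
Denominator Σ(z_t−z̄)² = 114.8571
r_1 = -52.4490 / 114.8571 = -0.457

-0.457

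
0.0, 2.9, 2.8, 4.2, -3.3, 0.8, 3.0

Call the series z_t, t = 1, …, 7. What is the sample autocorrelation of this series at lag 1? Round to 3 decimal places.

Mean z̄ = (0.0 + 2.9 + 2.8 + 4.2 − 3.3 + 0.8 + 3.0)/7 = 1.4857
Deviations from mean: -1.4857, 1.4143, 1.3143, 2.7143, -4.7857, -0.6857, 1.5143
Numerator Σ_{t=1}^{6}(z_t−z̄)(z_{t+1}−z̄) = -7.4216
Denominator Σ(z_t−z̄)² = 38.9686
r_1 = -7.4216 / 38.9686 = -0.190

-0.190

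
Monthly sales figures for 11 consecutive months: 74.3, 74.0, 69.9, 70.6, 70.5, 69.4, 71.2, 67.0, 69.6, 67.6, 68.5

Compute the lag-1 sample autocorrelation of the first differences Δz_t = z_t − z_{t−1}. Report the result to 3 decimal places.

First differences Δz: -0.3, -4.1, 0.7, -0.1, -1.1, 1.8, -4.2, 2.6, -2.0, 0.9
Mean of differences = -0.5800
Numerator Σ(Δz_t−Δz̄)(Δz_{t+1}−Δz̄) = -33.1084
Denominator Σ(Δz_t−Δz̄)² = 47.6960
r_1(Δz) = -33.1084 / 47.6960 = -0.694

-0.694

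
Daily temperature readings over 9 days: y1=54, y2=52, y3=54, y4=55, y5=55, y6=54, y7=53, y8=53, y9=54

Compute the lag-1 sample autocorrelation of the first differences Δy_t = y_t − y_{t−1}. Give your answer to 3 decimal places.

First differences Δy: -2, 2, 1, 0, -1, -1, 0, 1
Mean of differences = 0.0000
Numerator Σ(Δy_t−Δȳ)(Δy_{t+1}−Δȳ) = -1.0000
Denominator Σ(Δy_t−Δȳ)² = 12.0000
r_1(Δy) = -1.0000 / 12.0000 = -0.083

-0.083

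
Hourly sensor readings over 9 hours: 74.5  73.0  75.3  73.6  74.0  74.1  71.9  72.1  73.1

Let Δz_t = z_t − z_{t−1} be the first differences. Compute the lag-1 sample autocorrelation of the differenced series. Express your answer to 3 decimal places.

-0.533

First differences Δz: -1.5, 2.3, -1.7, 0.4, 0.1, -2.2, 0.2, 1.0
Mean of differences = -0.1750
Numerator Σ(Δz_t−Δz̄)(Δz_{t+1}−Δz̄) = -8.6481
Denominator Σ(Δz_t−Δz̄)² = 16.2350
r_1(Δz) = -8.6481 / 16.2350 = -0.533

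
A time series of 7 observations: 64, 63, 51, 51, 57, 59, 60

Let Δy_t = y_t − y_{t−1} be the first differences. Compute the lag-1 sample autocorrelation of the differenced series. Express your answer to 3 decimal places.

0.125

First differences Δy: -1, -12, 0, 6, 2, 1
Mean of differences = -0.6667
Numerator Σ(Δy_t−Δȳ)(Δy_{t+1}−Δȳ) = 22.8889
Denominator Σ(Δy_t−Δȳ)² = 183.3333
r_1(Δy) = 22.8889 / 183.3333 = 0.125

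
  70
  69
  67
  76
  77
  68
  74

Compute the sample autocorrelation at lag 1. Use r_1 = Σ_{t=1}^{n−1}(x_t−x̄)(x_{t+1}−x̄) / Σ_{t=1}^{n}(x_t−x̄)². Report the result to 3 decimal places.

-0.087

Mean x̄ = (70 + 69 + 67 + 76 + 77 + 68 + 74)/7 = 71.5714
Deviations from mean: -1.5714, -2.5714, -4.5714, 4.4286, 5.4286, -3.5714, 2.4286
Numerator Σ_{t=1}^{6}(x_t−x̄)(x_{t+1}−x̄) = -8.4694
Denominator Σ(x_t−x̄)² = 97.7143
r_1 = -8.4694 / 97.7143 = -0.087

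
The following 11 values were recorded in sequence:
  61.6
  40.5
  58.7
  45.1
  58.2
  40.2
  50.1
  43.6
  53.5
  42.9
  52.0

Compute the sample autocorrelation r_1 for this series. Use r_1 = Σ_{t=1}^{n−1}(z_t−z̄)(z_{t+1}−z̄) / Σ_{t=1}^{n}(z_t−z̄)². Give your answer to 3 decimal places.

-0.715

Mean z̄ = (61.6 + 40.5 + 58.7 + 45.1 + 58.2 + 40.2 + 50.1 + 43.6 + 53.5 + 42.9 + 52.0)/11 = 49.6727
Numerator Σ_{t=1}^{10}(z_t−z̄)(z_{t+1}−z̄) = -424.8262
Denominator Σ(z_t−z̄)² = 594.2418
r_1 = -424.8262 / 594.2418 = -0.715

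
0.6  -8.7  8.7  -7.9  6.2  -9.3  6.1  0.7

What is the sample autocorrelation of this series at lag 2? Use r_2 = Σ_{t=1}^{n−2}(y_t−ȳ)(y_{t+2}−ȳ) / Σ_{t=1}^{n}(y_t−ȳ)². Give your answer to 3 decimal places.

0.616

Mean ȳ = (0.6 − 8.7 + 8.7 − 7.9 + 6.2 − 9.3 + 6.1 + 0.7)/8 = -0.4500
Deviations from mean: 1.0500, -8.2500, 9.1500, -7.4500, 6.6500, -8.8500, 6.5500, 1.1500
Σ(y_t−ȳ)(y_{t+2}−ȳ) = (9.6075) + (61.4625) + (60.8475) + (65.9325) + (43.5575) + (-10.1775) = 231.2300
Denominator Σ(y_t−ȳ)² = 375.1600
r_2 = 231.2300 / 375.1600 = 0.616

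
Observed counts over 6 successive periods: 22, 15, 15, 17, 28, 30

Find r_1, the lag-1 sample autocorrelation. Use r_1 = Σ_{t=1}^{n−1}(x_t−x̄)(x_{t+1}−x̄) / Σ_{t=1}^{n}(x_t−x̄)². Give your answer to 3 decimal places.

0.413

Mean x̄ = (22 + 15 + 15 + 17 + 28 + 30)/6 = 21.1667
Deviations from mean: 0.8333, -6.1667, -6.1667, -4.1667, 6.8333, 8.8333
Σ(x_t−x̄)(x_{t+1}−x̄) = (-5.1389) + (38.0278) + (25.6944) + (-28.4722) + (60.3611) = 90.4722
Denominator Σ(x_t−x̄)² = 218.8333
r_1 = 90.4722 / 218.8333 = 0.413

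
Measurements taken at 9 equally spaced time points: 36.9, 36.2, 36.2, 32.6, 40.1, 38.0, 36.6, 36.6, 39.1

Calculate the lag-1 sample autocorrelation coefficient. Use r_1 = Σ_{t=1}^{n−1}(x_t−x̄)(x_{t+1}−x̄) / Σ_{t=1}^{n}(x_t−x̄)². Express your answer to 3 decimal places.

-0.211

Mean x̄ = (36.9 + 36.2 + 36.2 + 32.6 + 40.1 + 38.0 + 36.6 + 36.6 + 39.1)/9 = 36.9222
Numerator Σ_{t=1}^{8}(x_t−x̄)(x_{t+1}−x̄) = -7.5960
Denominator Σ(x_t−x̄)² = 35.9356
r_1 = -7.5960 / 35.9356 = -0.211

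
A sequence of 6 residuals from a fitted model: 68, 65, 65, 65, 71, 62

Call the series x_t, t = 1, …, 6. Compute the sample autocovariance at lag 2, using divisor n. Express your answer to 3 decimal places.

-0.333

Mean x̄ = (68 + 65 + 65 + 65 + 71 + 62)/6 = 66.0000
Deviations: 2.0000, -1.0000, -1.0000, -1.0000, 5.0000, -4.0000
Σ_{t=1}^{4}(x_t−x̄)(x_{t+2}−x̄) = -2.0000
γ_2 = -2.0000 / 6 = -0.333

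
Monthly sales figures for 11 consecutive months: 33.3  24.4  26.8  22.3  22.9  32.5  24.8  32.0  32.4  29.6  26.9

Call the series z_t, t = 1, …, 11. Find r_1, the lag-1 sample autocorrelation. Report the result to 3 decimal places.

Mean z̄ = (33.3 + 24.4 + 26.8 + 22.3 + 22.9 + 32.5 + 24.8 + 32.0 + 32.4 + 29.6 + 26.9)/11 = 27.9909
Numerator Σ_{t=1}^{10}(z_t−z̄)(z_{t+1}−z̄) = -6.1592
Denominator Σ(z_t−z̄)² = 170.6091
r_1 = -6.1592 / 170.6091 = -0.036

-0.036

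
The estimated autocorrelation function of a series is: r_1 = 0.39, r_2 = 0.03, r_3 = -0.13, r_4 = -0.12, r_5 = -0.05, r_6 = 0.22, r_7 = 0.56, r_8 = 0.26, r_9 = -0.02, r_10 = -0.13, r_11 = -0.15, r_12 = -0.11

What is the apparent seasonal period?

The largest autocorrelation is r_7 = 0.56; the remaining lags stay at or below 0.39. The elevated value at lag 1 (0.39), dropping to 0.03 at lag 2, reflects decaying short-term dependence rather than seasonality.
The dominant spike at lag 7 indicates a seasonal period of 7.

7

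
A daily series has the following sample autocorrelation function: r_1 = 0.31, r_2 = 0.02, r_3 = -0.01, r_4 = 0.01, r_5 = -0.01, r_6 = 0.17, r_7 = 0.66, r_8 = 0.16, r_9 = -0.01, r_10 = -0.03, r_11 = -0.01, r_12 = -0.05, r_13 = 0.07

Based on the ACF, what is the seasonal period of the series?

7

The largest autocorrelation is r_7 = 0.66; the remaining lags stay at or below 0.31. The elevated value at lag 1 (0.31), dropping to 0.02 at lag 2, reflects decaying short-term dependence rather than seasonality.
The dominant spike at lag 7 indicates a seasonal period of 7.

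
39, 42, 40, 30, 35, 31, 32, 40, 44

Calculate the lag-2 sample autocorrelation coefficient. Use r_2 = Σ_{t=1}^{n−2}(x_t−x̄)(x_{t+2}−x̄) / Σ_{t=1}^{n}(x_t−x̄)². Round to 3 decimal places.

Mean x̄ = (39 + 42 + 40 + 30 + 35 + 31 + 32 + 40 + 44)/9 = 37.0000
Numerator Σ_{t=1}^{7}(x_t−x̄)(x_{t+2}−x̄) = -36.0000
Denominator Σ(x_t−x̄)² = 210.0000
r_2 = -36.0000 / 210.0000 = -0.171

-0.171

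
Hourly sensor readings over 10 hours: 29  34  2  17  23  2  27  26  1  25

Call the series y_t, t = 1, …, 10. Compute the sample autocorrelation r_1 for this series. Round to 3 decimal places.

Mean ȳ = (29 + 34 + 2 + 17 + 23 + 2 + 27 + 26 + 1 + 25)/10 = 18.6000
Numerator Σ_{t=1}^{9}(y_t−ȳ)(y_{t+1}−ȳ) = -469.1600
Denominator Σ(y_t−ȳ)² = 1394.4000
r_1 = -469.1600 / 1394.4000 = -0.336

-0.336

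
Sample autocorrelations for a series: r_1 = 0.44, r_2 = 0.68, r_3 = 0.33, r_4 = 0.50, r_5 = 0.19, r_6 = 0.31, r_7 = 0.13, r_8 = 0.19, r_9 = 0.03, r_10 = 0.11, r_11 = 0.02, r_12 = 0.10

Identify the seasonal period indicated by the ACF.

2

The largest autocorrelation is r_2 = 0.68, with a weaker echo at lag 4 (0.50); the remaining lags stay at or below 0.44.
The dominant spike at lag 2 indicates a seasonal period of 2.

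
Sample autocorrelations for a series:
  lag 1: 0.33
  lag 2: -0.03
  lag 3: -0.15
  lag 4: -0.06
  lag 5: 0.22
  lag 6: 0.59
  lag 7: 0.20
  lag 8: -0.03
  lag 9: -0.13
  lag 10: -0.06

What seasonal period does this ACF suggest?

6

The largest autocorrelation is r_6 = 0.59; the remaining lags stay at or below 0.33.
The dominant spike at lag 6 indicates a seasonal period of 6.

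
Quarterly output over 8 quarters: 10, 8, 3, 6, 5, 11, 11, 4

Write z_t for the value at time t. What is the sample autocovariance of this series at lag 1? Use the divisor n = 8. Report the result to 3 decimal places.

0.055

Mean z̄ = (10 + 8 + 3 + 6 + 5 + 11 + 11 + 4)/8 = 7.2500
Deviations: 2.7500, 0.7500, -4.2500, -1.2500, -2.2500, 3.7500, 3.7500, -3.2500
Σ_{t=1}^{7}(z_t−z̄)(z_{t+1}−z̄) = 0.4375
γ_1 = 0.4375 / 8 = 0.055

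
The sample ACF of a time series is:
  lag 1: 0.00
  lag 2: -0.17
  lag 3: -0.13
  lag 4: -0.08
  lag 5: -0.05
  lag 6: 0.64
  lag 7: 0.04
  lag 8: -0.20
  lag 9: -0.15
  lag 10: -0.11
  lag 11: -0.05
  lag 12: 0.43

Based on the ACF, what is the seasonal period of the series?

The largest autocorrelation is r_6 = 0.64, with a weaker echo at lag 12 (0.43); the remaining lags stay at or below 0.04.
The dominant spike at lag 6 indicates a seasonal period of 6.

6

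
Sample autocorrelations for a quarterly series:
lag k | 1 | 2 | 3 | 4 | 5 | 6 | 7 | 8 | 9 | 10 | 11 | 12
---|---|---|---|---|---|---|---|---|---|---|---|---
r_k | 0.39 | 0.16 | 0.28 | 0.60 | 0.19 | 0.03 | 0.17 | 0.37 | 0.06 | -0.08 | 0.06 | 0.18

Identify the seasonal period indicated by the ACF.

4

The largest autocorrelation is r_4 = 0.60; the remaining lags stay at or below 0.39. The elevated value at lag 1 (0.39), dropping to 0.16 at lag 2, reflects decaying short-term dependence rather than seasonality.
The dominant spike at lag 4 indicates a seasonal period of 4.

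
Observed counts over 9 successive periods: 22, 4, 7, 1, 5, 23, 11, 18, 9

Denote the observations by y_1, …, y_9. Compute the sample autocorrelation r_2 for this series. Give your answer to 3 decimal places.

0.029

Mean ȳ = (22 + 4 + 7 + 1 + 5 + 23 + 11 + 18 + 9)/9 = 11.1111
Σ(y_t−ȳ)(y_{t+2}−ȳ) = (-44.7654) + (71.9012) + (25.1235) + (-120.2099) + (0.6790) + (81.9012) + (0.2346) = 14.8642
Denominator Σ(y_t−ȳ)² = 518.8889
r_2 = 14.8642 / 518.8889 = 0.029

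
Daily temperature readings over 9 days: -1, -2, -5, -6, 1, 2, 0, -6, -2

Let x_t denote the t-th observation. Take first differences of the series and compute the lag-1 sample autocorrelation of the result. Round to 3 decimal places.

-0.073

First differences Δx: -1, -3, -1, 7, 1, -2, -6, 4
Mean of differences = -0.1250
Numerator Σ(Δx_t−Δx̄)(Δx_{t+1}−Δx̄) = -8.5156
Denominator Σ(Δx_t−Δx̄)² = 116.8750
r_1(Δx) = -8.5156 / 116.8750 = -0.073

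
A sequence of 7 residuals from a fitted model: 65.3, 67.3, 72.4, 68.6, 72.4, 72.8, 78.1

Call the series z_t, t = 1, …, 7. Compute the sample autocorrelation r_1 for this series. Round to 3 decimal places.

0.223

Mean z̄ = (65.3 + 67.3 + 72.4 + 68.6 + 72.4 + 72.8 + 78.1)/7 = 70.9857
Σ(z_t−z̄)(z_{t+1}−z̄) = (20.9559) + (-5.2127) + (-3.3741) + (-3.3741) + (2.5659) + (12.9073) = 24.4684
Denominator Σ(z_t−z̄)² = 109.5086
r_1 = 24.4684 / 109.5086 = 0.223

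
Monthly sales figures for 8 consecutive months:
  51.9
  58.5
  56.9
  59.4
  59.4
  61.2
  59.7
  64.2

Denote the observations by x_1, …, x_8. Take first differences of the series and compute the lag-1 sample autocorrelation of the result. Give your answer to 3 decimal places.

First differences Δx: 6.6, -1.6, 2.5, 0.0, 1.8, -1.5, 4.5
Mean of differences = 1.7571
Numerator Σ(Δx_t−Δx̄)(Δx_{t+1}−Δx̄) = -29.2061
Denominator Σ(Δx_t−Δx̄)² = 56.4971
r_1(Δx) = -29.2061 / 56.4971 = -0.517

-0.517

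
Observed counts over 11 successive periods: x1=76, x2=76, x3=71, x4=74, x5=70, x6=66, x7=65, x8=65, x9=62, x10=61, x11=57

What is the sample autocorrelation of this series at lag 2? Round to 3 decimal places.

0.420

Mean x̄ = (76 + 76 + 71 + 74 + 70 + 66 + 65 + 65 + 62 + 61 + 57)/11 = 67.5455
Numerator Σ_{t=1}^{9}(x_t−x̄)(x_{t+2}−x̄) = 169.2231
Denominator Σ(x_t−x̄)² = 402.7273
r_2 = 169.2231 / 402.7273 = 0.420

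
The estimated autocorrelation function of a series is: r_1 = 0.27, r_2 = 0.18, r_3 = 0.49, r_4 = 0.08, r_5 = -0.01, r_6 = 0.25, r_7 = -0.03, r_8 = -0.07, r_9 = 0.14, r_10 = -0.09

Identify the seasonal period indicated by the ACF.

3

The largest autocorrelation is r_3 = 0.49; the remaining lags stay at or below 0.27. The elevated value at lag 1 (0.27), dropping to 0.18 at lag 2, reflects decaying short-term dependence rather than seasonality.
The dominant spike at lag 3 indicates a seasonal period of 3.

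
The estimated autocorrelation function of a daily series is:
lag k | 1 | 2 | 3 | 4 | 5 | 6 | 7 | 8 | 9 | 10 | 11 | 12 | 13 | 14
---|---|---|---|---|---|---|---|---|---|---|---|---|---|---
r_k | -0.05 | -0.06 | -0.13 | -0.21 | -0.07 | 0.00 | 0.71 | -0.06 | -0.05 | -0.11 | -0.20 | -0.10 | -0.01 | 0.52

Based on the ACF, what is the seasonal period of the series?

7

The largest autocorrelation is r_7 = 0.71, with a weaker echo at lag 14 (0.52); the remaining lags stay at or below 0.00.
The dominant spike at lag 7 indicates a seasonal period of 7.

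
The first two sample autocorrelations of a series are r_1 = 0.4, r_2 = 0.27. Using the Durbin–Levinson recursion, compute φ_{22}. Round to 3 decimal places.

0.131

φ_{22} = (r_2 − r_1²) / (1 − r_1²)
r_1² = (0.4)² = 0.16
Numerator = 0.27 − 0.1600 = 0.1100; denominator = 1 − 0.1600 = 0.8400
φ_{22} = 0.1100 / 0.8400 = 0.131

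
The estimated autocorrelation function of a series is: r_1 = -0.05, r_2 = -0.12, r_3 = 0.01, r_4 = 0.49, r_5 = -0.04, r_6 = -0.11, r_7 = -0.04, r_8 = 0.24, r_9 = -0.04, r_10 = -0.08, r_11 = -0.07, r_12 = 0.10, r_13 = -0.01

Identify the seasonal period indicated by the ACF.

The largest autocorrelation is r_4 = 0.49, with a weaker echo at lag 8 (0.24); the remaining lags stay at or below 0.10.
The dominant spike at lag 4 indicates a seasonal period of 4.

4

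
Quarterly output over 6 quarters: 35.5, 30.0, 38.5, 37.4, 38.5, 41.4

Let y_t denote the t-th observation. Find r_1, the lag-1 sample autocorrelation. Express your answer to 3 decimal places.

0.098

Mean ȳ = (35.5 + 30.0 + 38.5 + 37.4 + 38.5 + 41.4)/6 = 36.8833
Deviations from mean: -1.3833, -6.8833, 1.6167, 0.5167, 1.6167, 4.5167
Numerator Σ_{t=1}^{5}(y_t−ȳ)(y_{t+1}−ȳ) = 7.3664
Denominator Σ(y_t−ȳ)² = 75.1883
r_1 = 7.3664 / 75.1883 = 0.098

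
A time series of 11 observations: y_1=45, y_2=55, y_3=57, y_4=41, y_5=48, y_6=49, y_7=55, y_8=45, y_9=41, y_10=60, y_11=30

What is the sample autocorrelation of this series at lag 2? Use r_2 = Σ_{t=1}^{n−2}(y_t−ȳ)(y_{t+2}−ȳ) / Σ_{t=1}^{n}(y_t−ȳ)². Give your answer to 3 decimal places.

-0.059

Mean ȳ = (45 + 55 + 57 + 41 + 48 + 49 + 55 + 45 + 41 + 60 + 30)/11 = 47.8182
Numerator Σ_{t=1}^{9}(y_t−ȳ)(y_{t+2}−ȳ) = -45.0661
Denominator Σ(y_t−ȳ)² = 763.6364
r_2 = -45.0661 / 763.6364 = -0.059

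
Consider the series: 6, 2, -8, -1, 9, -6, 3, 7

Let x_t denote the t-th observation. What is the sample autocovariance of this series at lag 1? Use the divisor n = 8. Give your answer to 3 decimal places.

Mean x̄ = (6 + 2 − 8 − 1 + 9 − 6 + 3 + 7)/8 = 1.5000
Σ_{t=1}^{7}(x_t−x̄)(x_{t+1}−x̄) = -56.7500
γ_1 = -56.7500 / 8 = -7.094

-7.094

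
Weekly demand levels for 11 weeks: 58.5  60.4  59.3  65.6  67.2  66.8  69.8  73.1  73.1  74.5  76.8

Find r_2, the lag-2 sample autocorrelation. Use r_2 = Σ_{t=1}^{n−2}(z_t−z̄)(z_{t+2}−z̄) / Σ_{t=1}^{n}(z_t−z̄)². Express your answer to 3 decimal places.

Mean z̄ = (58.5 + 60.4 + 59.3 + 65.6 + 67.2 + 66.8 + 69.8 + 73.1 + 73.1 + 74.5 + 76.8)/11 = 67.7364
Numerator Σ_{t=1}^{9}(z_t−z̄)(z_{t+2}−z̄) = 189.9510
Denominator Σ(z_t−z̄)² = 405.7255
r_2 = 189.9510 / 405.7255 = 0.468

0.468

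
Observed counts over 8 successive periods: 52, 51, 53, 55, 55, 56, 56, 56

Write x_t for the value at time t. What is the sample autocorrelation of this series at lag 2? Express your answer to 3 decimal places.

Mean x̄ = (52 + 51 + 53 + 55 + 55 + 56 + 56 + 56)/8 = 54.2500
Deviations from mean: -2.2500, -3.2500, -1.2500, 0.7500, 0.7500, 1.7500, 1.7500, 1.7500
Numerator Σ_{t=1}^{6}(x_t−x̄)(x_{t+2}−x̄) = 5.1250
Denominator Σ(x_t−x̄)² = 27.5000
r_2 = 5.1250 / 27.5000 = 0.186

0.186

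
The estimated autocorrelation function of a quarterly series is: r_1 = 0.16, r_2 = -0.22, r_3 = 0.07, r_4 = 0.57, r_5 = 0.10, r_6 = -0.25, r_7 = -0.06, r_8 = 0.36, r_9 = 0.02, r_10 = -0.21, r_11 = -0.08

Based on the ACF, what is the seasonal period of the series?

4

The largest autocorrelation is r_4 = 0.57, with a weaker echo at lag 8 (0.36); the remaining lags stay at or below 0.16.
The dominant spike at lag 4 indicates a seasonal period of 4.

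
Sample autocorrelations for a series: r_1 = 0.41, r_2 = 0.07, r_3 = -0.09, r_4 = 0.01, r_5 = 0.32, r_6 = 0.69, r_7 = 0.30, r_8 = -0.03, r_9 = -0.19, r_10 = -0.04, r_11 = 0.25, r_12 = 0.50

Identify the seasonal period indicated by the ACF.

The largest autocorrelation is r_6 = 0.69, with a weaker echo at lag 12 (0.50); the remaining lags stay at or below 0.41. The elevated value at lag 1 (0.41), dropping to 0.07 at lag 2, reflects decaying short-term dependence rather than seasonality.
The dominant spike at lag 6 indicates a seasonal period of 6.

6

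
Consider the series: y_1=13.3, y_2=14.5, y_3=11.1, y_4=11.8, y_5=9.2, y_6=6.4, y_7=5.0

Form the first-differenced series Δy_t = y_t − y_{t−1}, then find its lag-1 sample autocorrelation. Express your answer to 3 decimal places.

First differences Δy: 1.2, -3.4, 0.7, -2.6, -2.8, -1.4
Mean of differences = -1.3833
Numerator Σ(Δy_t−Δȳ)(Δy_{t+1}−Δȳ) = -10.1986
Denominator Σ(Δy_t−Δȳ)² = 18.5683
r_1(Δy) = -10.1986 / 18.5683 = -0.549

-0.549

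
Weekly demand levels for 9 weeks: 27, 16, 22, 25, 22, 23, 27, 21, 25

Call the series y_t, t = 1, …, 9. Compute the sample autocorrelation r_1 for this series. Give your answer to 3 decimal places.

-0.384

Mean ȳ = (27 + 16 + 22 + 25 + 22 + 23 + 27 + 21 + 25)/9 = 23.1111
Numerator Σ_{t=1}^{8}(y_t−ȳ)(y_{t+1}−ȳ) = -36.4568
Denominator Σ(y_t−ȳ)² = 94.8889
r_1 = -36.4568 / 94.8889 = -0.384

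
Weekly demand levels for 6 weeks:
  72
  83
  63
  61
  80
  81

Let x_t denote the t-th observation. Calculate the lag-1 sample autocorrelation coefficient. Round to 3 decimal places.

Mean x̄ = (72 + 83 + 63 + 61 + 80 + 81)/6 = 73.3333
Deviations from mean: -1.3333, 9.6667, -10.3333, -12.3333, 6.6667, 7.6667
Numerator Σ_{t=1}^{5}(x_t−x̄)(x_{t+1}−x̄) = -16.4444
Denominator Σ(x_t−x̄)² = 457.3333
r_1 = -16.4444 / 457.3333 = -0.036

-0.036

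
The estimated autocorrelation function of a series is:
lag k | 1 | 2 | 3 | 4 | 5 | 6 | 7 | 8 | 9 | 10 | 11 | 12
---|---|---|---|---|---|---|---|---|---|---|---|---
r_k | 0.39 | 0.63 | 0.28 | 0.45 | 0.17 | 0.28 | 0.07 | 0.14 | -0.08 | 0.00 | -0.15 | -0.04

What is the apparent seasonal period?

2

The largest autocorrelation is r_2 = 0.63, with a weaker echo at lag 4 (0.45); the remaining lags stay at or below 0.39.
The dominant spike at lag 2 indicates a seasonal period of 2.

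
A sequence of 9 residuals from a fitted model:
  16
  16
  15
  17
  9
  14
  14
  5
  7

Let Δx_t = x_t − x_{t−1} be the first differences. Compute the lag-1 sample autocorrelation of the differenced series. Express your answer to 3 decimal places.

-0.531

First differences Δx: 0, -1, 2, -8, 5, 0, -9, 2
Mean of differences = -1.1250
Numerator Σ(Δx_t−Δx̄)(Δx_{t+1}−Δx̄) = -89.6406
Denominator Σ(Δx_t−Δx̄)² = 168.8750
r_1(Δx) = -89.6406 / 168.8750 = -0.531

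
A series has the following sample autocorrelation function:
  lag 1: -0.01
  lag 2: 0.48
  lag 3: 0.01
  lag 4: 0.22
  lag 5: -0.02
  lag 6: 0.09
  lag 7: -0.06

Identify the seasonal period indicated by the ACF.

The largest autocorrelation is r_2 = 0.48, with a weaker echo at lag 4 (0.22); the remaining lags stay at or below 0.09.
The dominant spike at lag 2 indicates a seasonal period of 2.

2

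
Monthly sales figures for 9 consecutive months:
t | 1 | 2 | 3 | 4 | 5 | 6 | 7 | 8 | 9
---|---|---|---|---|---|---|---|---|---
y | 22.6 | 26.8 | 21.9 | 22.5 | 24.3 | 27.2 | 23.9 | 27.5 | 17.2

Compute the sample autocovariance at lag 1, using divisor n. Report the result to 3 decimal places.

Mean ȳ = (22.6 + 26.8 + 21.9 + 22.5 + 24.3 + 27.2 + 23.9 + 27.5 + 17.2)/9 = 23.7667
Σ_{t=1}^{8}(y_t−ȳ)(y_{t+1}−ȳ) = -29.2411
γ_1 = -29.2411 / 9 = -3.249

-3.249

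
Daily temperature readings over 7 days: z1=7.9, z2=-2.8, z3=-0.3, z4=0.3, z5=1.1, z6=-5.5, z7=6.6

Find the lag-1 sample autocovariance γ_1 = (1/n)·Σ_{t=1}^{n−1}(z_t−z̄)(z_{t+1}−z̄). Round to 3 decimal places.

-8.138

Mean z̄ = (7.9 − 2.8 − 0.3 + 0.3 + 1.1 − 5.5 + 6.6)/7 = 1.0429
Σ_{t=1}^{6}(z_t−z̄)(z_{t+1}−z̄) = -56.9690
γ_1 = -56.9690 / 7 = -8.138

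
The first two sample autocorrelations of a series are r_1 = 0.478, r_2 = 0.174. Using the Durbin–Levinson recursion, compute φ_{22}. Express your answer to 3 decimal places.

φ_{22} = (r_2 − r_1²) / (1 − r_1²)
r_1² = (0.478)² = 0.228484
Numerator = 0.174 − 0.2285 = -0.0545; denominator = 1 − 0.2285 = 0.7715
φ_{22} = -0.0545 / 0.7715 = -0.071

-0.071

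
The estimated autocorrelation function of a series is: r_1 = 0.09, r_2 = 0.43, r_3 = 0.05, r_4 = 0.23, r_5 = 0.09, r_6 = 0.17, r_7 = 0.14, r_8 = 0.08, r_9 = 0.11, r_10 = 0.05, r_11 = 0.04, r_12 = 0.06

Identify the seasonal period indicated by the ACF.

2

The largest autocorrelation is r_2 = 0.43, with weaker echoes at lags 4 (0.23) and 6 (0.17); the remaining lags stay at or below 0.14.
The dominant spike at lag 2 indicates a seasonal period of 2.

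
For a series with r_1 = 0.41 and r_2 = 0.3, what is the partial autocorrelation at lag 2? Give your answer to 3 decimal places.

0.159

φ_{22} = (r_2 − r_1²) / (1 − r_1²)
r_1² = (0.41)² = 0.1681
Numerator = 0.3 − 0.1681 = 0.1319; denominator = 1 − 0.1681 = 0.8319
φ_{22} = 0.1319 / 0.8319 = 0.159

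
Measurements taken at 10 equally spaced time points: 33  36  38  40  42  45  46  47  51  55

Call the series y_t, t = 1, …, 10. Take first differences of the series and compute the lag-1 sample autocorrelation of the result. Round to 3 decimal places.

0.133

First differences Δy: 3, 2, 2, 2, 3, 1, 1, 4, 4
Mean of differences = 2.4444
Numerator Σ(Δy_t−Δȳ)(Δy_{t+1}−Δȳ) = 1.3580
Denominator Σ(Δy_t−Δȳ)² = 10.2222
r_1(Δy) = 1.3580 / 10.2222 = 0.133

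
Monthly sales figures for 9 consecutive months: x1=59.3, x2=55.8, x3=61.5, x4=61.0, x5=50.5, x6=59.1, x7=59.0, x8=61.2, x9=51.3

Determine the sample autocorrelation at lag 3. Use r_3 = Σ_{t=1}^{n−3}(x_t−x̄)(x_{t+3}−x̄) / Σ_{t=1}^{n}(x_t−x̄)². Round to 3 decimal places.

Mean x̄ = (59.3 + 55.8 + 61.5 + 61.0 + 50.5 + 59.1 + 59.0 + 61.2 + 51.3)/9 = 57.6333
Σ(x_t−x̄)(x_{t+3}−x̄) = (5.6111) + (13.0778) + (5.6711) + (4.6011) + (-25.4422) + (-9.2889) = -5.7700
Denominator Σ(x_t−x̄)² = 140.1600
r_3 = -5.7700 / 140.1600 = -0.041

-0.041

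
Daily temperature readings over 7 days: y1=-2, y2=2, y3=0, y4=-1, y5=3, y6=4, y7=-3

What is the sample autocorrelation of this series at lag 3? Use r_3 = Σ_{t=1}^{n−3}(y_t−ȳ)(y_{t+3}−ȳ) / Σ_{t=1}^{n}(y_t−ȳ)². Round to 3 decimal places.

Mean ȳ = (-2 + 2 + 0 − 1 + 3 + 4 − 3)/7 = 0.4286
Deviations from mean: -2.4286, 1.5714, -0.4286, -1.4286, 2.5714, 3.5714, -3.4286
Numerator Σ_{t=1}^{4}(y_t−ȳ)(y_{t+3}−ȳ) = 10.8776
Denominator Σ(y_t−ȳ)² = 41.7143
r_3 = 10.8776 / 41.7143 = 0.261

0.261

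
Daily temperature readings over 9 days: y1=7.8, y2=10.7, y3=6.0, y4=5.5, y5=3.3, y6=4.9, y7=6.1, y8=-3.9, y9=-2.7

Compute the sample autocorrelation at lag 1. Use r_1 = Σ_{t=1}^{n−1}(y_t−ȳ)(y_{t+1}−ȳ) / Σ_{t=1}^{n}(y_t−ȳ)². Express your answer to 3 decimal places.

Mean ȳ = (7.8 + 10.7 + 6.0 + 5.5 + 3.3 + 4.9 + 6.1 − 3.9 − 2.7)/9 = 4.1889
Numerator Σ_{t=1}^{8}(y_t−ȳ)(y_{t+1}−ȳ) = 77.5054
Denominator Σ(y_t−ȳ)² = 178.2689
r_1 = 77.5054 / 178.2689 = 0.435

0.435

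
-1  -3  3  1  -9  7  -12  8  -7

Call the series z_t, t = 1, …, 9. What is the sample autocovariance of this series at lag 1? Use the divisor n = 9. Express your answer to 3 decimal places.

Mean z̄ = (-1 − 3 + 3 + 1 − 9 + 7 − 12 + 8 − 7)/9 = -1.4444
Σ_{t=1}^{8}(z_t−z̄)(z_{t+1}−z̄) = -320.3086
γ_1 = -320.3086 / 9 = -35.590

-35.590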